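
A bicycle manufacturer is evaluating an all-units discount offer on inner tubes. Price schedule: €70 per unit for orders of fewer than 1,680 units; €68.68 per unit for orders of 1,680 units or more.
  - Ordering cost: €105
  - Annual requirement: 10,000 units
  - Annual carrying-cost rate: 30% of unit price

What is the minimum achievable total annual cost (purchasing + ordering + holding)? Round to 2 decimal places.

€704,732.36

H₁ = 30%×€70 = €21.0000;  H₂ = 30%×€68.68 = €20.6040
EOQ₁ = √(2×10,000×105/21.0000) = 316.23  (< 1,680, feasible at tier 1)
EOQ₂ = √(2×10,000×105/20.6040) = 319.25  (< 1,680 → use Q = 1,680 at tier-2 price)
TC(tier 1 (EOQ₁), Q≈316.2) = €706,640.78
TC(tier 2, Q≈1,680.0) = €704,732.36
Minimum at tier 2: €704,732.36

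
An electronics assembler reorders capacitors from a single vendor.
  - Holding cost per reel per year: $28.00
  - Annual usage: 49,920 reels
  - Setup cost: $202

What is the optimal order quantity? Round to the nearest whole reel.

EOQ = √(2DS/H) = √(2 × 49,920 × 202 / 28)
    = √(720,274.29) ≈ 848.69

849 reels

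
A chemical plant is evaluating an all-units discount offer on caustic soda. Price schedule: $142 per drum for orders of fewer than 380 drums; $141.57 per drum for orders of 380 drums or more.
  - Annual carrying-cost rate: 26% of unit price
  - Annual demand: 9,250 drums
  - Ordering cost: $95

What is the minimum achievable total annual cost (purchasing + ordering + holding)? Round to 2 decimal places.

H₁ = 26%×$142 = $36.9200;  H₂ = 26%×$141.57 = $36.8082
EOQ₁ = √(2×9,250×95/36.9200) = 218.18  (< 380, feasible at tier 1)
EOQ₂ = √(2×9,250×95/36.8082) = 218.51  (< 380 → use Q = 380 at tier-2 price)
TC(tier 1 (EOQ₁), Q≈218.2) = $1,321,555.24
TC(tier 2, Q≈380.0) = $1,318,828.56
Minimum at tier 2: $1,318,828.56

$1,318,828.56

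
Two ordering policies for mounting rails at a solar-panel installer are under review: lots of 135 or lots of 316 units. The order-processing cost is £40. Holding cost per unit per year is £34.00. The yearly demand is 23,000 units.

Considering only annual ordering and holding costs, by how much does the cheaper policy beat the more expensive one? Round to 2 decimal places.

TC(Q) = (D/Q)S + (Q/2)H
TC(135) = (23,000/135)×40 + (135/2)×34 = £9,109.81
TC(316) = (23,000/316)×40 + (316/2)×34 = £8,283.39
Cheaper: Q = 316.  Difference = £826.42

£826.42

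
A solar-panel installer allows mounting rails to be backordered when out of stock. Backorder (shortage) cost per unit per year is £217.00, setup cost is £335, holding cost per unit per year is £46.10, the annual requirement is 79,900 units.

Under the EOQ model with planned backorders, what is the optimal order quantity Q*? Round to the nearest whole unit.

1,187 units

Q* = √(2DS/H) · √((H + b)/b)
   = √(2 × 79,900 × 335 / 46.1) · √((46.1 + 217) / 217)
   = 1,077.607 × 1.1011 ≈ 1,186.56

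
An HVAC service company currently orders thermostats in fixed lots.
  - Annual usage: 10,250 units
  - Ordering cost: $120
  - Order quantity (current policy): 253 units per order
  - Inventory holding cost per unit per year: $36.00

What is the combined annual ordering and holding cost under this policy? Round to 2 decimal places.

$9,415.66

Annual ordering cost = (D/Q)·S = (10,250/253) × 120 = $4,861.66
Annual holding cost  = (Q/2)·H = (253/2) × 36 = $4,554.00
Total = $4,861.66 + $4,554.00 = $9,415.66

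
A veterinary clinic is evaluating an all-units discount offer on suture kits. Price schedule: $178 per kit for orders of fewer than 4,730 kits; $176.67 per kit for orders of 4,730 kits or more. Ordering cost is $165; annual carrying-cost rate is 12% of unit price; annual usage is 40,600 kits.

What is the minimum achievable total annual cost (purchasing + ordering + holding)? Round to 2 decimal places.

$7,224,357.23

H₁ = 12%×$178 = $21.3600;  H₂ = 12%×$176.67 = $21.2004
EOQ₁ = √(2×40,600×165/21.3600) = 791.99  (< 4,730, feasible at tier 1)
EOQ₂ = √(2×40,600×165/21.2004) = 794.96  (< 4,730 → use Q = 4,730 at tier-2 price)
TC(tier 1 (EOQ₁), Q≈792.0) = $7,243,716.89
TC(tier 2, Q≈4,730.0) = $7,224,357.23
Minimum at tier 2: $7,224,357.23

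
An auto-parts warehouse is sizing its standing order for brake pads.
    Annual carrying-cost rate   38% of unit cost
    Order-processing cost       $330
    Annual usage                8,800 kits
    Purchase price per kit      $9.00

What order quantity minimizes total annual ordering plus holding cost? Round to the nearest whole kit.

1,303 kits

H = i·C = 0.38 × $9 = $3.4200 per kit-year
2DS/H = 2·8,800·330/3.42 = 1,698,245.61
EOQ = √1,698,245.61 ≈ 1,303.17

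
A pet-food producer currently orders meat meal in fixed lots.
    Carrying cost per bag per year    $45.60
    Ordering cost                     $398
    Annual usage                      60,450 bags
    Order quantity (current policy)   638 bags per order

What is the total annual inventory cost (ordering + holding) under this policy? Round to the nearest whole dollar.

Ordering: D/Q × S = 60,450/638 × $398 = $37,710.19
Holding:  Q/2 × H = 638/2 × $45.6 = $14,546.40
Total = $37,710.19 + $14,546.40 = $52,256.59

$52,257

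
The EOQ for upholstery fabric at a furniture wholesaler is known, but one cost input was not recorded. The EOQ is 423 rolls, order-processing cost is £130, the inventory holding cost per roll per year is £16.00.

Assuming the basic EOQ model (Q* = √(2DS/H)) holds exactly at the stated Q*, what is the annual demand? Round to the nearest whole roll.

EOQ relation: Q² = 2DS/H, so rearrange for the unknown.
D = Q²H / (2S) = 423² × 16 / (2 × 130) = 11,011.02

11,011 rolls per year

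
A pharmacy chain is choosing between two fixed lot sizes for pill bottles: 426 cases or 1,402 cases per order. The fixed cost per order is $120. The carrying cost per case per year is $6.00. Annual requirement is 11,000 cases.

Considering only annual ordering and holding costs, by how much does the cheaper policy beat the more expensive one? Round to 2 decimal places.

TC(Q) = (D/Q)S + (Q/2)H
TC(426) = (11,000/426)×120 + (426/2)×6 = $4,376.59
TC(1,402) = (11,000/1,402)×120 + (1,402/2)×6 = $5,147.51
Lots of 426 are cheaper by $770.92.

$770.92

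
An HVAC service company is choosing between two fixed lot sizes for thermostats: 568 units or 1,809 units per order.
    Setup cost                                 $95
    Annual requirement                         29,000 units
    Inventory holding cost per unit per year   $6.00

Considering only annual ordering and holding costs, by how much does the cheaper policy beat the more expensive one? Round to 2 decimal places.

Annual cost at Q: ordering D·S/Q plus holding Q·H/2.
TC(568) = (29,000/568)×95 + (568/2)×6 = $6,554.35
TC(1,809) = (29,000/1,809)×95 + (1,809/2)×6 = $6,949.94
|ΔTC| = |$6,554.35 − $6,949.94| = $395.59

$395.59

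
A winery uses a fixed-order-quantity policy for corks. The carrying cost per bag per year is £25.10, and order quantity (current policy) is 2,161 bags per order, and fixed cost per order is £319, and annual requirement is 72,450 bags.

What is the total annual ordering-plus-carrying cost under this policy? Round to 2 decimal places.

Annual ordering cost = (D/Q)·S = (72,450/2,161) × 319 = £10,694.84
Annual holding cost  = (Q/2)·H = (2,161/2) × 25.1 = £27,120.55
Total = £10,694.84 + £27,120.55 = £37,815.39

£37,815.39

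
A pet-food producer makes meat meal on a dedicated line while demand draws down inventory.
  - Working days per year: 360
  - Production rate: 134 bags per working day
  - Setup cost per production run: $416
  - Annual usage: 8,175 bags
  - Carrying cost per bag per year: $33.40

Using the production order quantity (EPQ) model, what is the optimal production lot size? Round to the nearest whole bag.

495 bags

d = 8,175/360 = 22.7083 bags/day;  effective holding cost H(1 − d/p) = 33.4·(1 − 22.7083/134) = 27.73986
Q* = √(2DS / H_eff) = √(2·8,175·416 / 27.73986) ≈ 495.17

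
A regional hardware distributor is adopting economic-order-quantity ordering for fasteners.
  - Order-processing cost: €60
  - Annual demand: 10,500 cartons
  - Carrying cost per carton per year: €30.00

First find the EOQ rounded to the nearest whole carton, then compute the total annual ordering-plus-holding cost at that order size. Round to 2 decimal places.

€6,148.17

Optimal lot size Q* = (2 × 10,500 × €60 / €30)^½ ≈ 204.94 → Q = 205 cartons
Annual ordering cost = (D/Q)·S = (10,500/205) × 60 = €3,073.17
Annual holding cost  = (Q/2)·H = (205/2) × 30 = €3,075.00
Total = €3,073.17 + €3,075.00 = €6,148.17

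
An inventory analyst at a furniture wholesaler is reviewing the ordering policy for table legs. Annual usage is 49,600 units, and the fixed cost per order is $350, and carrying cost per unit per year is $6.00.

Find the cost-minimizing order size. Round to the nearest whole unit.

Optimal lot size Q* = (2 × 49,600 × $350 / $6)^½ ≈ 2,405.55

2,406 units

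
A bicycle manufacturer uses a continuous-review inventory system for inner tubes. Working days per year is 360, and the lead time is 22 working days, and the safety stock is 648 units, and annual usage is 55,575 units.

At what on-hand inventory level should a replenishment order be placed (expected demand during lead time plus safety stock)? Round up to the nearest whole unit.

4,045 units

Daily demand d = 55,575 / 360 = 154.375 units/day
Demand during lead time = 154.375 × 22 = 3,396.25
Reorder point = 3,396.25 + 648 = 4,044.25 → round up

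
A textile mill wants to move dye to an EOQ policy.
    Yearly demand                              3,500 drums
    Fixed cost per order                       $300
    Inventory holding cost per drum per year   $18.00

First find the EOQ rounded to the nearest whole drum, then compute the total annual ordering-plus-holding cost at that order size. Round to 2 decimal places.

Q* = √(2·D·S / H) = √(2·3,500·300 / 18) = √116,666.7 ≈ 341.57 → Q = 342 drums
Annual ordering cost = (D/Q)·S = (3,500/342) × 300 = $3,070.18
Annual holding cost  = (Q/2)·H = (342/2) × 18 = $3,078.00
Total = $3,070.18 + $3,078.00 = $6,148.18

$6,148.18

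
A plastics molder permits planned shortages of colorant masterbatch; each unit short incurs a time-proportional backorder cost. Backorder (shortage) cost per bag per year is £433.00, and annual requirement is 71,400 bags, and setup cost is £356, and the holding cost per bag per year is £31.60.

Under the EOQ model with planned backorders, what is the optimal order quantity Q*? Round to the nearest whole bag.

1,314 bags

Q* = √(2DS/H) · √((H + b)/b)
   = √(2 × 71,400 × 356 / 31.6) · √((31.6 + 433) / 433)
   = 1,268.369 × 1.0358 ≈ 1,313.84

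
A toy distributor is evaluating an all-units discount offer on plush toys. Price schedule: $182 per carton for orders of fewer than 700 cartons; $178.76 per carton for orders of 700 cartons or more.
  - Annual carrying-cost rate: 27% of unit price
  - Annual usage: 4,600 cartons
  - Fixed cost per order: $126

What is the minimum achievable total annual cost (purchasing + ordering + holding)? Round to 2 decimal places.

$840,016.82

H₁ = 27%×$182 = $49.1400;  H₂ = 27%×$178.76 = $48.2652
EOQ₁ = √(2×4,600×126/49.1400) = 153.59  (< 700, feasible at tier 1)
EOQ₂ = √(2×4,600×126/48.2652) = 154.98  (< 700 → use Q = 700 at tier-2 price)
TC(tier 1 (EOQ₁), Q≈153.6) = $844,747.39
TC(tier 2, Q≈700.0) = $840,016.82
Minimum at tier 2: $840,016.82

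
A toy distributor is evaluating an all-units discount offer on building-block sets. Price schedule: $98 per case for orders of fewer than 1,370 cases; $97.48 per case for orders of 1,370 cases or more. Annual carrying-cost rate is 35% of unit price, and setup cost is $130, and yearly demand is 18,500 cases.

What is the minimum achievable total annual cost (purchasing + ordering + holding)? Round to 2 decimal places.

$1,825,844.57

H₁ = 35%×$98 = $34.3000;  H₂ = 35%×$97.48 = $34.1180
EOQ₁ = √(2×18,500×130/34.3000) = 374.48  (< 1,370, feasible at tier 1)
EOQ₂ = √(2×18,500×130/34.1180) = 375.47  (< 1,370 → use Q = 1,370 at tier-2 price)
TC(tier 1 (EOQ₁), Q≈374.5) = $1,825,844.57
TC(tier 2, Q≈1,370.0) = $1,828,506.30
Minimum at tier 1 (EOQ₁): $1,825,844.57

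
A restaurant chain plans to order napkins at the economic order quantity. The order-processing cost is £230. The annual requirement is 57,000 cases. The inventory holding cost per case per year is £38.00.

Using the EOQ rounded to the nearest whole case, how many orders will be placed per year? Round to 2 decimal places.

Q* = √(2·D·S / H) = √(2·57,000·230 / 38) = √690,000.0 ≈ 830.66 → Q = 831
Orders per year = D/Q = 57,000 / 831 = 68.592

68.59 orders per year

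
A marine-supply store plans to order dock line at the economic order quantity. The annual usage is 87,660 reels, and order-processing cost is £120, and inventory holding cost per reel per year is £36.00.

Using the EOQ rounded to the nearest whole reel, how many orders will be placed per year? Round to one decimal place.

114.7 orders per year

Optimal lot size Q* = (2 × 87,660 × £120 / £36)^½ ≈ 764.46 → Q = 764
N = D/Q = 87,660/764 ≈ 114.738 orders/yr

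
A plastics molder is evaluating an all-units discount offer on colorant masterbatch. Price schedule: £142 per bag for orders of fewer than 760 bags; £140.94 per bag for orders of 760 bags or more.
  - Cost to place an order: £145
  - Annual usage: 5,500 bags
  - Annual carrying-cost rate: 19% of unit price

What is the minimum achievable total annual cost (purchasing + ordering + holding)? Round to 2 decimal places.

H₁ = 19%×£142 = £26.9800;  H₂ = 19%×£140.94 = £26.7786
EOQ₁ = √(2×5,500×145/26.9800) = 243.14  (< 760, feasible at tier 1)
EOQ₂ = √(2×5,500×145/26.7786) = 244.05  (< 760 → use Q = 760 at tier-2 price)
TC(tier 1 (EOQ₁), Q≈243.1) = £787,559.96
TC(tier 2, Q≈760.0) = £786,395.21
Minimum at tier 2: £786,395.21

£786,395.21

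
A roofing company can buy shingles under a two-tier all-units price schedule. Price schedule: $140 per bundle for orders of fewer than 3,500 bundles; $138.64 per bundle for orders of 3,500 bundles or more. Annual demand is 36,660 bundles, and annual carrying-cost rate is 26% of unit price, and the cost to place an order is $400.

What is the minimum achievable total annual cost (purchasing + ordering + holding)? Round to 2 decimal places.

H₁ = 26%×$140 = $36.4000;  H₂ = 26%×$138.64 = $36.0464
EOQ₁ = √(2×36,660×400/36.4000) = 897.62  (< 3,500, feasible at tier 1)
EOQ₂ = √(2×36,660×400/36.0464) = 902.01  (< 3,500 → use Q = 3,500 at tier-2 price)
TC(tier 1 (EOQ₁), Q≈897.6) = $5,165,073.22
TC(tier 2, Q≈3,500.0) = $5,149,813.31
Minimum at tier 2: $5,149,813.31

$5,149,813.31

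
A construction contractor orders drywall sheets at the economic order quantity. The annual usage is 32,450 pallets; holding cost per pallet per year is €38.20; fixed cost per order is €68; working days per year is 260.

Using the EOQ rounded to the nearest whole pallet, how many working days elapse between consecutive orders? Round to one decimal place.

Q* = √(2·D·S / H) = √(2·32,450·68 / 38.2) = √115,528.8 ≈ 339.90 → Q = 340 pallets
T = Q/D × 260 days = 340/32,450 × 260 = 2.724 days

2.7 days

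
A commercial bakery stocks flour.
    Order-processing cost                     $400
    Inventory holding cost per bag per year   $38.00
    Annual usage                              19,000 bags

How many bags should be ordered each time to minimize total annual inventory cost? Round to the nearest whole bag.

632 bags

Optimal lot size Q* = (2 × 19,000 × $400 / $38)^½ ≈ 632.46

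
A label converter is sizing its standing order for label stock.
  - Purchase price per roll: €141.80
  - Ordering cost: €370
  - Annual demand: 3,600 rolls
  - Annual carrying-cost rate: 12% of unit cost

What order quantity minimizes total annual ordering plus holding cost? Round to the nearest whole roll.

396 rolls

Holding cost per roll per year: H = 12% × €141.8 = €17.0160
Optimal lot size Q* = (2 × 3,600 × €370 / €17.016)^½ ≈ 395.67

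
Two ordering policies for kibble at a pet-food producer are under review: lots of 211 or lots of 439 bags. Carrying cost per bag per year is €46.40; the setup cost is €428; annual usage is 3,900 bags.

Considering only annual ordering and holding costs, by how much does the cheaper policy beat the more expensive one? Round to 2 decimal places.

€1,180.98

Annual cost at Q: ordering D·S/Q plus holding Q·H/2.
TC(211) = (3,900/211)×428 + (211/2)×46.4 = €12,806.10
TC(439) = (3,900/439)×428 + (439/2)×46.4 = €13,987.08
Lots of 211 are cheaper by €1,180.98.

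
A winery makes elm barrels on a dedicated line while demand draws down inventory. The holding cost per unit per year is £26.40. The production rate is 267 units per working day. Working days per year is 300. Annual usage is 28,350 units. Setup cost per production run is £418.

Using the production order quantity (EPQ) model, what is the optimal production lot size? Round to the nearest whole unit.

1,179 units

Daily demand d = 28,350/300 = 94.500; p = 267; 1 − d/p = 0.64607
EPQ = √(2DS / (H(1 − d/p)))
    = √(2 × 28,350 × 418 / (26.4 × 0.64607)) ≈ 1,178.80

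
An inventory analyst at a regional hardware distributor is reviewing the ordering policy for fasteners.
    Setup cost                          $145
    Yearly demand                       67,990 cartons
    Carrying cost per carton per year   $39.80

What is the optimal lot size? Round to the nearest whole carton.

704 cartons

2DS/H = 2·67,990·145/39.8 = 495,404.52
EOQ = √495,404.52 ≈ 703.85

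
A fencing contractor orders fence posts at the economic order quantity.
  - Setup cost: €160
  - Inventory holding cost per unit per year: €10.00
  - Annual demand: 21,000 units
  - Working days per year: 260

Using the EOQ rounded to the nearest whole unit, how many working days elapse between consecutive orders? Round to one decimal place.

10.2 days

Optimal lot size Q* = (2 × 21,000 × €160 / €10)^½ ≈ 819.76 → Q = 820 units
T = Q/D × 260 days = 820/21,000 × 260 = 10.152 days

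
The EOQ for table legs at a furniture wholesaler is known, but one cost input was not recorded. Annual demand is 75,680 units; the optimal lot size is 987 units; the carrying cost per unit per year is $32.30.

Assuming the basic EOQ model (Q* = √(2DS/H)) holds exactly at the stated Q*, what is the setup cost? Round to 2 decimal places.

$207.89

From Q* = √(2DS/H) ⇒ Q*² = 2DS/H.
S = Q²H / (2D) = 987² × 32.3 / (2 × 75,680) = 207.8862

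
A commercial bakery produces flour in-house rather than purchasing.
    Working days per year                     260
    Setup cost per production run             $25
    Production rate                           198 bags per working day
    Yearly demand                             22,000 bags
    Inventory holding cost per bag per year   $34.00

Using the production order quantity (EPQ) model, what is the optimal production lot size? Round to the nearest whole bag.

238 bags

Daily demand d = 22,000/260 = 84.615; p = 198; 1 − d/p = 0.57265
EPQ = √(2DS / (H(1 − d/p)))
    = √(2 × 22,000 × 25 / (34 × 0.57265)) ≈ 237.69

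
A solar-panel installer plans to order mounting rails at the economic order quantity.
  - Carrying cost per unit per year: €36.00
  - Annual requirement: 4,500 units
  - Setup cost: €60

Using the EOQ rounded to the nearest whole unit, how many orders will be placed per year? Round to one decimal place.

Optimal lot size Q* = (2 × 4,500 × €60 / €36)^½ ≈ 122.47 → Q = 122
Orders per year = D/Q = 4,500 / 122 = 36.885

36.9 orders per year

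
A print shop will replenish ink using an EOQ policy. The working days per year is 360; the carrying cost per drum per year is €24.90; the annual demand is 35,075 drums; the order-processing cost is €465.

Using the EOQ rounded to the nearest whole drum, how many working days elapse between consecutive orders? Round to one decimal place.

11.8 days

Optimal lot size Q* = (2 × 35,075 × €465 / €24.9)^½ ≈ 1,144.57 → Q = 1,145 drums
T = Q/D × 360 days = 1,145/35,075 × 360 = 11.752 days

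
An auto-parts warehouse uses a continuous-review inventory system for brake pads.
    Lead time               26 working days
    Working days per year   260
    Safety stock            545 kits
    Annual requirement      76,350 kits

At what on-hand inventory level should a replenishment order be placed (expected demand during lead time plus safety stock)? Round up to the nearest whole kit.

8,180 kits

Daily demand d = 76,350 / 260 = 293.654 kits/day
Demand during lead time = 293.654 × 26 = 7,635.00
Reorder point = 7,635.00 + 545 = 8,180.00 → round up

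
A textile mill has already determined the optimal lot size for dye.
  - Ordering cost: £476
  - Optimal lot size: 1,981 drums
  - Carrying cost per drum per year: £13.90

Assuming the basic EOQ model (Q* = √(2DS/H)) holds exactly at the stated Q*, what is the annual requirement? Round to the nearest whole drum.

57,299 drums per year

EOQ relation: Q² = 2DS/H, so rearrange for the unknown.
D = Q²H / (2S) = 1,981² × 13.9 / (2 × 476) = 57,298.97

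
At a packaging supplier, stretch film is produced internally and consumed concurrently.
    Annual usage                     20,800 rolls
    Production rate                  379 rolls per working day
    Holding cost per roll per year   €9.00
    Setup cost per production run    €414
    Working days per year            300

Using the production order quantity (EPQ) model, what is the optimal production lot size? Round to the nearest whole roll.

1,530 rolls

d = 20,800/300 = 69.3333 rolls/day;  effective holding cost H(1 − d/p) = 9·(1 − 69.3333/379) = 7.35356
Q* = √(2DS / H_eff) = √(2·20,800·414 / 7.35356) ≈ 1,530.38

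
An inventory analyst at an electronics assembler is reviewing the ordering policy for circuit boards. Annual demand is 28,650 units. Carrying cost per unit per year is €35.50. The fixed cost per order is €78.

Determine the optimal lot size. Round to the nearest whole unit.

2DS/H = 2·28,650·78/35.5 = 125,898.59
EOQ = √125,898.59 ≈ 354.82

355 units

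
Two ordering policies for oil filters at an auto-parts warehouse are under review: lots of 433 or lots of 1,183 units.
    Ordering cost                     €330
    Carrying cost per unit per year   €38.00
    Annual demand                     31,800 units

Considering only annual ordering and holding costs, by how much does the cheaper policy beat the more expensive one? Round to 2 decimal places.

TC(Q) = (D/Q)S + (Q/2)H
TC(433) = (31,800/433)×330 + (433/2)×38 = €32,462.57
TC(1,183) = (31,800/1,183)×330 + (1,183/2)×38 = €31,347.67
Cheaper: Q = 1,183.  Difference = €1,114.90

€1,114.90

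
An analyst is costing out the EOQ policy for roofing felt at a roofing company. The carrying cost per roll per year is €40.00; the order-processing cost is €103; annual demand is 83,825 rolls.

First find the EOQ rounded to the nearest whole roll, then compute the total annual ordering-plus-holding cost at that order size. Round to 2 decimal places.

€26,281.51

2DS/H = 2·83,825·103/40 = 431,698.75
EOQ = √431,698.75 ≈ 657.04 → Q = 657 rolls
Ordering: D/Q × S = 83,825/657 × €103 = €13,141.51
Holding:  Q/2 × H = 657/2 × €40 = €13,140.00
Total = €13,141.51 + €13,140.00 = €26,281.51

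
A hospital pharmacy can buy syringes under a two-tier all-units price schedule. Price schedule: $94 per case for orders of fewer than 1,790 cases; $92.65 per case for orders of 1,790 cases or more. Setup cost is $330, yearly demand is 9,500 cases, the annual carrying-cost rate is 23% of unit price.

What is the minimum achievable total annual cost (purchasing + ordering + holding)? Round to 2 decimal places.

$900,998.40

H₁ = 23%×$94 = $21.6200;  H₂ = 23%×$92.65 = $21.3095
EOQ₁ = √(2×9,500×330/21.6200) = 538.53  (< 1,790, feasible at tier 1)
EOQ₂ = √(2×9,500×330/21.3095) = 542.43  (< 1,790 → use Q = 1,790 at tier-2 price)
TC(tier 1 (EOQ₁), Q≈538.5) = $904,642.91
TC(tier 2, Q≈1,790.0) = $900,998.40
Minimum at tier 2: $900,998.40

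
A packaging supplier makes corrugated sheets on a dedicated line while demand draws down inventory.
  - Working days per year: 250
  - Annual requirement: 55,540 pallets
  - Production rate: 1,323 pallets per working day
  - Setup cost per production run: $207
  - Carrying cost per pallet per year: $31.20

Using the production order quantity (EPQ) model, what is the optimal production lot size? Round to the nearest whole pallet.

941 pallets

d = 55,540/250 = 222.1600 pallets/day;  effective holding cost H(1 − d/p) = 31.2·(1 − 222.1600/1323) = 25.96085
Q* = √(2DS / H_eff) = √(2·55,540·207 / 25.96085) ≈ 941.12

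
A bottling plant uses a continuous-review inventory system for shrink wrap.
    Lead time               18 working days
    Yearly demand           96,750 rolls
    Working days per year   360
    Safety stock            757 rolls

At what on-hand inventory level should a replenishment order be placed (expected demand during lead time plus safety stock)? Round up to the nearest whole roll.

5,595 rolls

Daily demand d = 96,750 / 360 = 268.750 rolls/day
Demand during lead time = 268.750 × 18 = 4,837.50
Reorder point = 4,837.50 + 757 = 5,594.50 → round up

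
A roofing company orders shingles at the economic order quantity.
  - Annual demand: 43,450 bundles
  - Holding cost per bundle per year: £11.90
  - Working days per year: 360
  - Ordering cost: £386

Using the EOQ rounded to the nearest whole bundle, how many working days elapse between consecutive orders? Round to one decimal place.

Q* = √(2·D·S / H) = √(2·43,450·386 / 11.9) = √2,818,773.1 ≈ 1,678.92 → Q = 1,679 bundles
Cycle time = (working days × Q)/D = (360 × 1,679) / 43,450 = 13.911 days

13.9 days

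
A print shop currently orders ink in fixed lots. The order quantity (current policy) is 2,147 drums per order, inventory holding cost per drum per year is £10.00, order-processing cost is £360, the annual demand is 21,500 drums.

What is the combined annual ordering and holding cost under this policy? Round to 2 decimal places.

Orders/yr = 21,500/2,147 = 10.014; ordering cost = 10.014 × £360 = £3,605.03
Average inventory = 2,147/2 = 1073.5; holding cost = 1073.5 × £10 = £10,735.00
Total = £3,605.03 + £10,735.00 = £14,340.03

£14,340.03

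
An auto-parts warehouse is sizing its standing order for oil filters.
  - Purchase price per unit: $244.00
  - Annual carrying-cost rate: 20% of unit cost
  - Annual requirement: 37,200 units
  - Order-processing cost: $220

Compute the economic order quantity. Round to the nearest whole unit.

579 units

H = i·C = 0.2 × $244 = $48.8000 per unit-year
2DS/H = 2·37,200·220/48.8 = 335,409.84
EOQ = √335,409.84 ≈ 579.15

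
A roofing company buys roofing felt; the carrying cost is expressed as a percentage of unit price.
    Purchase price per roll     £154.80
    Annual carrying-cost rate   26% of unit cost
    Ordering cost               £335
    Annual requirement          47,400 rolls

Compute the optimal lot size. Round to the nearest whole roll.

H = i·C = 0.26 × £154.8 = £40.2480 per roll-year
Q* = √(2·D·S / H) = √(2·47,400·335 / 40.248) = √789,057.8 ≈ 888.29

888 rolls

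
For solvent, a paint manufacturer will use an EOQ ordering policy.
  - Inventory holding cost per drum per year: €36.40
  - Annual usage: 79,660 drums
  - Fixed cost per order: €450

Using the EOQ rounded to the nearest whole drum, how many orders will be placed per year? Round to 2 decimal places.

2DS/H = 2·79,660·450/36.4 = 1,969,615.38
EOQ = √1,969,615.38 ≈ 1,403.43 → Q = 1,403
N = D/Q = 79,660/1,403 ≈ 56.778 orders/yr

56.78 orders per year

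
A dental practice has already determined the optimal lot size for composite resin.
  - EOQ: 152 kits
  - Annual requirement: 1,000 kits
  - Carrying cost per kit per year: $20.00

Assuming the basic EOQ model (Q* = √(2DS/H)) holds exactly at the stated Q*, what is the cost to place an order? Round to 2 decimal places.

$231.04

From Q* = √(2DS/H) ⇒ Q*² = 2DS/H.
S = Q²H / (2D) = 152² × 20 / (2 × 1,000) = 231.0400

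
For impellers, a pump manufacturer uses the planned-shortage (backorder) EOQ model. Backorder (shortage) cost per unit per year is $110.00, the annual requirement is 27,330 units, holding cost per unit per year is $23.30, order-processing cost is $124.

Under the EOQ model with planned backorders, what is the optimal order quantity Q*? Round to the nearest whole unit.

Q* = √(2DS/H) · √((H + b)/b)
   = √(2 × 27,330 × 124 / 23.3) · √((23.3 + 110) / 110)
   = 539.346 × 1.1008 ≈ 593.73

594 units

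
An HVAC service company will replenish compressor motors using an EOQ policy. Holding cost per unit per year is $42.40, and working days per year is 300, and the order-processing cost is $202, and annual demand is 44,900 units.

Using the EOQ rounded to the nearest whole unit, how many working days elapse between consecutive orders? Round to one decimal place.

EOQ = √(2DS/H) = √(2 × 44,900 × 202 / 42.4)
    = √(427,820.75) ≈ 654.08 → Q = 654 units
Days between orders = 300 / (D/Q) = 300 / 68.654 ≈ 4.370

4.4 days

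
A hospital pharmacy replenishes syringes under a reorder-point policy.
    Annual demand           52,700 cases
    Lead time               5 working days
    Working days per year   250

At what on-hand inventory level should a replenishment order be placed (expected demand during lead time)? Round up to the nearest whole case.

1,054 cases

Daily demand d = 52,700 / 250 = 210.800 cases/day
Demand during lead time = 210.800 × 5 = 1,054.00
Reorder point = 1,054.00 → round up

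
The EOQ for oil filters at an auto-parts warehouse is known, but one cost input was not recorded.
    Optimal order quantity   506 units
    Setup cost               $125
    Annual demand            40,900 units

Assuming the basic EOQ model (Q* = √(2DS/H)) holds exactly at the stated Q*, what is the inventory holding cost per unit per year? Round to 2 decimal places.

EOQ relation: Q² = 2DS/H, so rearrange for the unknown.
H = 2DS / Q² = 2 × 40,900 × 125 / 506² = 39.9358

$39.94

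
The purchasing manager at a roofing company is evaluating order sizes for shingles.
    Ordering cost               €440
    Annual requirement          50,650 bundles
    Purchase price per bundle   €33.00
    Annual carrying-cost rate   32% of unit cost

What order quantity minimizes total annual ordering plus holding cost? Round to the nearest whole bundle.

H = i·C = 0.32 × €33 = €10.5600 per bundle-year
EOQ = √(2DS/H) = √(2 × 50,650 × 440 / 10.56)
    = √(4,220,833.33) ≈ 2,054.47

2,054 bundles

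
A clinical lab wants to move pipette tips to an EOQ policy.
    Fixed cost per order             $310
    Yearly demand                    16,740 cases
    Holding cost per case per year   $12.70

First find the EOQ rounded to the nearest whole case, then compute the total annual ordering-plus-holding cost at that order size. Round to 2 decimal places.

$11,480.89

Q* = √(2·D·S / H) = √(2·16,740·310 / 12.7) = √817,228.3 ≈ 904.01 → Q = 904 cases
Orders/yr = 16,740/904 = 18.518; ordering cost = 18.518 × $310 = $5,740.49
Average inventory = 904/2 = 452; holding cost = 452 × $12.7 = $5,740.40
Total = $5,740.49 + $5,740.40 = $11,480.89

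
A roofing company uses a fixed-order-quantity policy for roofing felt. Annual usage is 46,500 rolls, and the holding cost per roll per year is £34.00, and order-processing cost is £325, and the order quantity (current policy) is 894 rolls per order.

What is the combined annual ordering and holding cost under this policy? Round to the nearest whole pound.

£32,102

Orders/yr = 46,500/894 = 52.013; ordering cost = 52.013 × £325 = £16,904.36
Average inventory = 894/2 = 447; holding cost = 447 × £34 = £15,198.00
Total = £16,904.36 + £15,198.00 = £32,102.36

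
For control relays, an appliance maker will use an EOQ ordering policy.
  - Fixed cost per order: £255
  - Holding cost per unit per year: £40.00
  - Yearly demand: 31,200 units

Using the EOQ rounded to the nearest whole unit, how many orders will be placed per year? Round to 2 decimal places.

49.45 orders per year

Q* = √(2·D·S / H) = √(2·31,200·255 / 40) = √397,800.0 ≈ 630.71 → Q = 631
Orders per year = D/Q = 31,200 / 631 = 49.445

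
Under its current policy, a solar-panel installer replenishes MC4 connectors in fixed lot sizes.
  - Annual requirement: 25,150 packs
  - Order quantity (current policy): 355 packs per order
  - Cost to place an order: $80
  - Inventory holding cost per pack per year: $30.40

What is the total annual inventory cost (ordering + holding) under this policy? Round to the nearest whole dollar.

$11,064

Orders/yr = 25,150/355 = 70.845; ordering cost = 70.845 × $80 = $5,667.61
Average inventory = 355/2 = 177.5; holding cost = 177.5 × $30.4 = $5,396.00
Total = $5,667.61 + $5,396.00 = $11,063.61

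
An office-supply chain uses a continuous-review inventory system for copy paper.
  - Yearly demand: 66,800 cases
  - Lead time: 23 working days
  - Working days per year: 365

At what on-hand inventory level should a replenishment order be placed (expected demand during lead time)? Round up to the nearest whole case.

4,210 cases

Daily demand d = 66,800 / 365 = 183.014 cases/day
Demand during lead time = 183.014 × 23 = 4,209.32
Reorder point = 4,209.32 → round up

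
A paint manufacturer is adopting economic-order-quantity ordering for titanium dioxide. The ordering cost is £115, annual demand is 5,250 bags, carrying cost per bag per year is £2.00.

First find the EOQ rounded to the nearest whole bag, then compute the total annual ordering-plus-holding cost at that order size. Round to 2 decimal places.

EOQ = √(2DS/H) = √(2 × 5,250 × 115 / 2)
    = √(603,750.00) ≈ 777.01 → Q = 777 bags
Orders/yr = 5,250/777 = 6.757; ordering cost = 6.757 × £115 = £777.03
Average inventory = 777/2 = 388.5; holding cost = 388.5 × £2 = £777.00
Total = £777.03 + £777.00 = £1,554.03

£1,554.03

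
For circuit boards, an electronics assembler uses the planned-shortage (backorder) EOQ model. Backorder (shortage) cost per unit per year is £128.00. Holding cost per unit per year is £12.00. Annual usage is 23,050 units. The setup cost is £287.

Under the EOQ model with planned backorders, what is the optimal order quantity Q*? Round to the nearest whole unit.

1,098 units

Basic EOQ = √(2·23,050·287/12) = 1,050.028
Backorder adjustment √((H+b)/b) = √((12+128)/128) = 1.0458
Q* = 1,050.028 × 1.0458 ≈ 1,098.15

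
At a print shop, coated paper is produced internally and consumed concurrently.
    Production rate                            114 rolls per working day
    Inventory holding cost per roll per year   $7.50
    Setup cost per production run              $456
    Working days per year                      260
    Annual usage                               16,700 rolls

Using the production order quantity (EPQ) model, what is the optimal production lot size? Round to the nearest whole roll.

2,157 rolls

d = 16,700/260 = 64.2308 rolls/day;  effective holding cost H(1 − d/p) = 7.5·(1 − 64.2308/114) = 3.27429
Q* = √(2DS / H_eff) = √(2·16,700·456 / 3.27429) ≈ 2,156.74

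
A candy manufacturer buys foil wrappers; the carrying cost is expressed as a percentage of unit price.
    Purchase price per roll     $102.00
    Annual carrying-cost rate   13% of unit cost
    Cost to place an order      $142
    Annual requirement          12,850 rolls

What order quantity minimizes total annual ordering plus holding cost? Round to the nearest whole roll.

525 rolls

H = i·C = 0.13 × $102 = $13.2600 per roll-year
2DS/H = 2·12,850·142/13.26 = 275,218.70
EOQ = √275,218.70 ≈ 524.61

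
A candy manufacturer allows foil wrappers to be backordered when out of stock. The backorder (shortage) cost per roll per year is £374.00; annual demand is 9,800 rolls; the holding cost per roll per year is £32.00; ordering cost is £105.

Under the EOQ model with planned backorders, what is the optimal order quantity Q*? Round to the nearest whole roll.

264 rolls

Q* = √(2DS/H) · √((H + b)/b)
   = √(2 × 9,800 × 105 / 32) · √((32 + 374) / 374)
   = 253.599 × 1.0419 ≈ 264.23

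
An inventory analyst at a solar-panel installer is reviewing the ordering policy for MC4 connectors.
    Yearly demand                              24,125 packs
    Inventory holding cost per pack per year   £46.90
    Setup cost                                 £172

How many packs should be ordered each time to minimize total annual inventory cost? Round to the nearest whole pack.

421 packs

Q* = √(2·D·S / H) = √(2·24,125·172 / 46.9) = √176,951.0 ≈ 420.66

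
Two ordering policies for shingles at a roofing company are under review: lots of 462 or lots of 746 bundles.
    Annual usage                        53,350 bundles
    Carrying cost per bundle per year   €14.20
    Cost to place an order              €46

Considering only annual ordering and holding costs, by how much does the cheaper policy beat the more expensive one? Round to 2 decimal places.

For each Q, cost = (D/Q)·S + (Q/2)·H.
TC(462) = (53,350/462)×46 + (462/2)×14.2 = €8,592.10
TC(746) = (53,350/746)×46 + (746/2)×14.2 = €8,586.28
Cheaper: Q = 746.  Difference = €5.83

€5.83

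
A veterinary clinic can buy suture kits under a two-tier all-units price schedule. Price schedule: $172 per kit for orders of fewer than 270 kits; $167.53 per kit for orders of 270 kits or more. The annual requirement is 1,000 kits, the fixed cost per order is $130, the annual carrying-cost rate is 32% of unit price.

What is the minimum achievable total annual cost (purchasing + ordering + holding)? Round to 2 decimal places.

H₁ = 32%×$172 = $55.0400;  H₂ = 32%×$167.53 = $53.6096
EOQ₁ = √(2×1,000×130/55.0400) = 68.73  (< 270, feasible at tier 1)
EOQ₂ = √(2×1,000×130/53.6096) = 69.64  (< 270 → use Q = 270 at tier-2 price)
TC(tier 1 (EOQ₁), Q≈68.7) = $175,782.91
TC(tier 2, Q≈270.0) = $175,248.78
Minimum at tier 2: $175,248.78

$175,248.78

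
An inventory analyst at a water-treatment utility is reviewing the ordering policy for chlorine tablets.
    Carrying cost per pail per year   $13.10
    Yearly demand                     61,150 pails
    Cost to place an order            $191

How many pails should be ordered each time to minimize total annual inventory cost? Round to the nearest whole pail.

1,335 pails

Q* = √(2·D·S / H) = √(2·61,150·191 / 13.1) = √1,783,152.7 ≈ 1,335.35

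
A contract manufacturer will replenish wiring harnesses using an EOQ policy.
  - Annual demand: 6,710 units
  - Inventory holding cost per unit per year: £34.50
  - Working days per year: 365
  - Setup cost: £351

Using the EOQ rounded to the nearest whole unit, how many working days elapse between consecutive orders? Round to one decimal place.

2DS/H = 2·6,710·351/34.5 = 136,533.91
EOQ = √136,533.91 ≈ 369.50 → Q = 370 units
Cycle time = (working days × Q)/D = (365 × 370) / 6,710 = 20.127 days

20.1 days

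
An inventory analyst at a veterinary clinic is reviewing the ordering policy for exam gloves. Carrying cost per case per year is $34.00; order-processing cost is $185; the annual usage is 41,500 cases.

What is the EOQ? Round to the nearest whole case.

Q* = √(2·D·S / H) = √(2·41,500·185 / 34) = √451,617.6 ≈ 672.03

672 cases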